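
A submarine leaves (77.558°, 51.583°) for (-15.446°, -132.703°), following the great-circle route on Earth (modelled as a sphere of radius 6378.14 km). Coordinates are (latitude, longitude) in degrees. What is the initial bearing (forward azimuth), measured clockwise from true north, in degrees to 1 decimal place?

4.7°

With φ₁ = 1.3536, φ₂ = -0.2696, Δλ = 3.0668 rad, the forward-azimuth formula gives
θ = atan2( sin Δλ cos φ₂ , cos φ₁ sin φ₂ − sin φ₁ cos φ₂ cos Δλ ) = atan2(0.0720, 0.8812) = 4.67°.
So the initial bearing is 4.7°.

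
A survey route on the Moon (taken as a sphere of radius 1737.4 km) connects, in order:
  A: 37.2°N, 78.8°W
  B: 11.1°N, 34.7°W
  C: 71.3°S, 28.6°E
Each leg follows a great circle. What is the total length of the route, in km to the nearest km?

Leg A→B: central angle 0.8262 rad, distance 1435.4 km.
Leg B→C: central angle 1.6118 rad, distance 2800.3 km.
Total: 1435.4 + 2800.3 ≈ 4236 km.

4236 km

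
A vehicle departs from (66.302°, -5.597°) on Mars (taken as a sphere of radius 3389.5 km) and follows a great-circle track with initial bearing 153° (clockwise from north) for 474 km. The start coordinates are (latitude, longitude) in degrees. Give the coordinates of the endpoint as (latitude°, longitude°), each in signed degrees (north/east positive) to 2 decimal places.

58.96°, 1.45°

Angular distance δ = d/R = 474/3389.5 = 0.13984 rad; initial bearing θ = 2.6704 rad.
sin φ₂ = sin φ₁ cos δ + cos φ₁ sin δ cos θ = (0.9157)(0.9902) + (0.4019)(0.1394)(-0.8910) = 0.8568, so φ₂ = 58.96°.
Δλ = atan2(sin θ sin δ cos φ₁, cos δ − sin φ₁ sin φ₂) = atan2(0.0254, 0.2057) = 7.050°.
λ₂ = -5.597° + 7.050° = 1.45°.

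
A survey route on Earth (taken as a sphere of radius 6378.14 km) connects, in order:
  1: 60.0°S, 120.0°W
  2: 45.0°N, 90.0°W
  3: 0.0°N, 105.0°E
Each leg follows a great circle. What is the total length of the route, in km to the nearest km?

26818 km

Leg 1→2: central angle 1.8820 rad, distance 12003.5 km.
Leg 2→3: central angle 2.3227 rad, distance 14814.4 km.
Total: 12003.5 + 14814.4 ≈ 26818 km.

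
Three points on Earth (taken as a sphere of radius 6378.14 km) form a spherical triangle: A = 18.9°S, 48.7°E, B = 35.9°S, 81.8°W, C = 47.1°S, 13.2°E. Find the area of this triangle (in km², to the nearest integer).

1314927 km²

Side lengths (central angles): a = 1.1794, b = 0.7050, c = 1.8837 rad; semiperimeter s = 1.8840.
By l'Huilier's theorem, tan(E/4) = √[tan(s/2) tan((s−a)/2) tan((s−b)/2) tan((s−c)/2)], giving spherical excess E = 0.0323 rad.
Area = E·R² = 0.0323 × (6378.14)² ≈ 1314927 km².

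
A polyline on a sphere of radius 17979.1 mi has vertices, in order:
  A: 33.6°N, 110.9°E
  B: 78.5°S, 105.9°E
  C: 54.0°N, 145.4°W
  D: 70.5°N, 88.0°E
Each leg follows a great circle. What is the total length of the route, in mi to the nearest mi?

96668 mi

Leg A→B: central angle 1.9572 rad, distance 35188.6 mi.
Leg B→C: central angle 2.5505 rad, distance 45856.2 mi.
Leg C→D: central angle 0.8689 rad, distance 15622.9 mi.
Total: 35188.6 + 45856.2 + 15622.9 ≈ 96668 mi.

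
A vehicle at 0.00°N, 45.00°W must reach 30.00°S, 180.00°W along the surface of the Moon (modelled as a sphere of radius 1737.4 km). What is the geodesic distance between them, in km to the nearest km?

3874 km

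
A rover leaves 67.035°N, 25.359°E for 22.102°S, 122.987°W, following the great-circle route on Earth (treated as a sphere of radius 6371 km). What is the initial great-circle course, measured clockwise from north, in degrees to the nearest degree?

320°

With φ₁ = 1.1700, φ₂ = -0.3858, Δλ = -2.5891 rad, the forward-azimuth formula gives
θ = atan2( sin Δλ cos φ₂ , cos φ₁ sin φ₂ − sin φ₁ cos φ₂ cos Δλ ) = atan2(-0.4862, 0.5794) = -40.00°.
Adding 360° brings this into [0°, 360°): 320°.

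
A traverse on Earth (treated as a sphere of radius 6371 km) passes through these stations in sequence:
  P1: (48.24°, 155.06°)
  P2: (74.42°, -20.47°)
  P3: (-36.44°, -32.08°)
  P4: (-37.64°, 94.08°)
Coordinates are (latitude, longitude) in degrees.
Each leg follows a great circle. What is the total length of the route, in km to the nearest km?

28820 km

Leg P1→P2: central angle 1.0001 rad, distance 6371.8 km.
Leg P2→P3: central angle 1.9396 rad, distance 12357.2 km.
Leg P3→P4: central angle 1.5839 rad, distance 10091.2 km.
Total: 6371.8 + 12357.2 + 10091.2 ≈ 28820 km.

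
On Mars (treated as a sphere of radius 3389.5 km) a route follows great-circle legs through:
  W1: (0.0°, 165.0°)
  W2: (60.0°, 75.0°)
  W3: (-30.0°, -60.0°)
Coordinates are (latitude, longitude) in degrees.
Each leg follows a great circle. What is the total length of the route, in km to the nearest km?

Leg W1→W2: central angle 1.5708 rad, distance 5324.2 km.
Leg W2→W3: central angle 2.4027 rad, distance 8143.9 km.
Total: 5324.2 + 8143.9 ≈ 13468 km.

13468 km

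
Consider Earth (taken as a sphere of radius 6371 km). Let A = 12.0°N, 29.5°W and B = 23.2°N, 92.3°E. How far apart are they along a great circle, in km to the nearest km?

Let φ₁ = 0.2094 rad, φ₂ = 0.4049 rad, and Δλ = 2.1258 rad.
Haversine: a = sin²(Δφ/2) + cos φ₁ cos φ₂ sin²(Δλ/2) = 0.0095 + (0.9781)(0.9191)(0.7635) = 0.69593.
Central angle c = 2·arcsin(√a) = 1.97344 rad.
Distance = R·c = 6371 × 1.9734 ≈ 12573 km.

12573 km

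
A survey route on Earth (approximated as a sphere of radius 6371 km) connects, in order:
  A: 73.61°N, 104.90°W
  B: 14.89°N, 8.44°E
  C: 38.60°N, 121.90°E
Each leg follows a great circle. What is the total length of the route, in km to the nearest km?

20027 km

Leg A→B: central angle 1.4319 rad, distance 9122.4 km.
Leg B→C: central angle 1.7116 rad, distance 10904.8 km.
Total: 9122.4 + 10904.8 ≈ 20027 km.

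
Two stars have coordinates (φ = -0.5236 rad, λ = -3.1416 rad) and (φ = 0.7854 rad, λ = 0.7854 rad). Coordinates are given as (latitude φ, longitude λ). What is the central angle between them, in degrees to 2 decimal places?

141.87°

Let φ₁ = -0.5236 rad, φ₂ = 0.7854 rad, and Δλ = -2.3562 rad.
cos c = sin φ₁ sin φ₂ + cos φ₁ cos φ₂ cos Δλ = (-0.5000)(0.7071) + (0.8660)(0.7071)(-0.7071) = -0.78656,
so c = arccos(-0.78656) = 2.47602 rad.
So the angular separation is 141.87°.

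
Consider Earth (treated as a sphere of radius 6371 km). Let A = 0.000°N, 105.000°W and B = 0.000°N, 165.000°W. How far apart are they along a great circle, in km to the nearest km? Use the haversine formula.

With latitudes φ₁ = 0.000°, φ₂ = 0.000° and longitude difference Δλ = -60.000°:
Haversine: a = sin²(Δφ/2) + cos φ₁ cos φ₂ sin²(Δλ/2) = 0.0000 + (1.0000)(1.0000)(0.2500) = 0.25000.
Central angle c = 2·arcsin(√a) = 1.04720 rad.
Distance = R·c = 6371 × 1.0472 ≈ 6672 km.

6672 km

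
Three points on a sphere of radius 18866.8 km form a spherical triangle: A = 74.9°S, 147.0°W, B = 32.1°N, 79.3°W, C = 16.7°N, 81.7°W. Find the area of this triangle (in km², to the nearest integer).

Side lengths (central angles): a = 0.2714, b = 1.7448, c = 2.0145 rad; semiperimeter s = 2.0154.
By l'Huilier's theorem, tan(E/4) = √[tan(s/2) tan((s−a)/2) tan((s−b)/2) tan((s−c)/2)], giving spherical excess E = 0.0426 rad.
Area = E·R² = 0.0426 × (18866.8)² ≈ 15160724 km².

15160724 km²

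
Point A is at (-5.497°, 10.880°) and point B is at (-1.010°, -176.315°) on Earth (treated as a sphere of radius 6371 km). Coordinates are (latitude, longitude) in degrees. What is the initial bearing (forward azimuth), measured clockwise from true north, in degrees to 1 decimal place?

132.0°

With φ₁ = -0.0959, φ₂ = -0.0176, Δλ = 3.0160 rad, the forward-azimuth formula gives
θ = atan2( sin Δλ cos φ₂ , cos φ₁ sin φ₂ − sin φ₁ cos φ₂ cos Δλ ) = atan2(0.1252, -0.1126) = 131.95°.
So the initial bearing is 132.0°.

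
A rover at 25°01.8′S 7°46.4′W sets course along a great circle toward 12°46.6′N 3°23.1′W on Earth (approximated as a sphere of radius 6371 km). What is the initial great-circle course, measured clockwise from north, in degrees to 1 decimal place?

With φ₁ = -0.4369, φ₂ = 0.2230, Δλ = 0.0766 rad, the forward-azimuth formula gives
θ = atan2( sin Δλ cos φ₂ , cos φ₁ sin φ₂ − sin φ₁ cos φ₂ cos Δλ ) = atan2(0.0746, 0.6118) = 6.95°.
So the initial bearing is 7.0°.

7.0°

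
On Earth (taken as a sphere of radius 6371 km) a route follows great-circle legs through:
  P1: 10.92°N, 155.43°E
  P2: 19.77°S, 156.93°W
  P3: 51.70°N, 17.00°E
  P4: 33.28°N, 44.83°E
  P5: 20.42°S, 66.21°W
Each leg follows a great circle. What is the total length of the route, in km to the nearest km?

38835 km

Leg P1→P2: central angle 0.9782 rad, distance 6232.1 km.
Leg P2→P3: central angle 2.5782 rad, distance 16425.4 km.
Leg P3→P4: central angle 0.4760 rad, distance 3032.6 km.
Leg P4→P5: central angle 2.0632 rad, distance 13144.5 km.
Total: 6232.1 + 16425.4 + 3032.6 + 13144.5 ≈ 38835 km.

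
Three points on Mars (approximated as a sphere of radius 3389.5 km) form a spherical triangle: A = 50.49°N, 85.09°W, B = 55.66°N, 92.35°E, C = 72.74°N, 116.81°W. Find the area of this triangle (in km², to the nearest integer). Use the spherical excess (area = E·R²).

1304555 km²

Side lengths (central angles): a = 0.8732, b = 0.4571, c = 1.2886 rad; semiperimeter s = 1.3094.
By l'Huilier's theorem, tan(E/4) = √[tan(s/2) tan((s−a)/2) tan((s−b)/2) tan((s−c)/2)], giving spherical excess E = 0.1136 rad.
Area = E·R² = 0.1136 × (3389.5)² ≈ 1304555 km².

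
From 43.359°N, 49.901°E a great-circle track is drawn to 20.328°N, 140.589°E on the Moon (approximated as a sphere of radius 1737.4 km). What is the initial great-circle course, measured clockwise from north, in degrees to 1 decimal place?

74.5°

With φ₁ = 0.7568, φ₂ = 0.3548, Δλ = 1.5828 rad, the forward-azimuth formula gives
θ = atan2( sin Δλ cos φ₂ , cos φ₁ sin φ₂ − sin φ₁ cos φ₂ cos Δλ ) = atan2(0.9377, 0.2603) = 74.48°.
So the initial bearing is 74.5°.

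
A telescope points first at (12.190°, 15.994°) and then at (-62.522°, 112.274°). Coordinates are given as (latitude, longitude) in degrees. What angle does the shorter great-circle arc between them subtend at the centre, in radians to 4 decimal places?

1.8097 rad

In radians: φ₁ = 0.2128, φ₂ = -1.0912, Δλ = 96.280° = 1.6804 rad.
cos c = sin φ₁ sin φ₂ + cos φ₁ cos φ₂ cos Δλ = (0.2112)(-0.8872) + (0.9775)(0.4614)(-0.1094) = -0.23667,
so c = arccos(-0.23667) = 1.80973 rad.
So the angular separation is 1.8097 rad.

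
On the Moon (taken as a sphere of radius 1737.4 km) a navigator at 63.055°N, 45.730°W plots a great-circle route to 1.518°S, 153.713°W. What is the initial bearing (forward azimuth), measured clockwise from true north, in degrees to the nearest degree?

With φ₁ = 1.1005, φ₂ = -0.0265, Δλ = -1.8847 rad, the forward-azimuth formula gives
θ = atan2( sin Δλ cos φ₂ , cos φ₁ sin φ₂ − sin φ₁ cos φ₂ cos Δλ ) = atan2(-0.9508, 0.2631) = -74.53°.
Adding 360° brings this into [0°, 360°): 285°.

285°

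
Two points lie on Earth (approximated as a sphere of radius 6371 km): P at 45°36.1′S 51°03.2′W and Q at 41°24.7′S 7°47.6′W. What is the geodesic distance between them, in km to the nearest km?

3477 km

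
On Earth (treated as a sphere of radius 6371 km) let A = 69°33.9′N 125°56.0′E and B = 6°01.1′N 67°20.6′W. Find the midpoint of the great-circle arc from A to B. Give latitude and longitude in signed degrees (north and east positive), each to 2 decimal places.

57.66°, -74.33°

The central angle between A and B is δ = 1.8128 rad.
With f = 0.5, the slerp weights are sin((1−f)δ)/sin δ = 0.8109 and sin(fδ)/sin δ = 0.8109.
Weighted sum of the unit vectors: (0.8109)·(-0.2049,0.2827,0.9371) + (0.8109)·(0.3831,-0.9177,0.1048) = (0.1445, -0.5150, 0.8449).
Converting back: φ = atan2(z, √(x²+y²)) = 57.66°, λ = atan2(y, x) = -74.33°.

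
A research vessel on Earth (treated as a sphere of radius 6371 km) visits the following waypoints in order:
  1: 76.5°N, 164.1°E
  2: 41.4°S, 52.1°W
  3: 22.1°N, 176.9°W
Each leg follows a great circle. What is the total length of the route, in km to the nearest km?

30229 km

Leg 1→2: central angle 2.4724 rad, distance 15751.9 km.
Leg 2→3: central angle 2.2724 rad, distance 14477.5 km.
Total: 15751.9 + 14477.5 ≈ 30229 km.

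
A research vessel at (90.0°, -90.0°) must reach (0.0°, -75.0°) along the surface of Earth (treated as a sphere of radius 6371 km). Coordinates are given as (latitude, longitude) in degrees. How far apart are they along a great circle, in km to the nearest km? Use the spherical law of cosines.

10008 km

In radians: φ₁ = 1.5708, φ₂ = 0.0000, Δλ = 15.000° = 0.2618 rad.
cos c = sin φ₁ sin φ₂ + cos φ₁ cos φ₂ cos Δλ = (1.0000)(0.0000) + (0.0000)(1.0000)(0.9659) = 0.00000,
so c = arccos(0.00000) = 1.57080 rad.
Distance = R·c = 6371 × 1.5708 ≈ 10008 km.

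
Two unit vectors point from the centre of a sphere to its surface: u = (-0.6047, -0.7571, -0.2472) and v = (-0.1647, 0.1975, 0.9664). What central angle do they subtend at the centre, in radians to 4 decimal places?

u·v = -0.2888; |u| = 1.0000, |v| = 1.0000.
cos θ = (u·v)/(|u||v|) = -0.2888, so θ = 1.8638 rad.

1.8638 rad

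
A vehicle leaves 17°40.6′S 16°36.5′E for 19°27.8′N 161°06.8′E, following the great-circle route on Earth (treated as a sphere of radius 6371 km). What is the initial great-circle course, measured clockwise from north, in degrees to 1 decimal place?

Δλ = 144.505° = 2.5221 rad.
y = sin Δλ · cos φ₂ = (0.5806)(0.9429) = 0.5475
x = cos φ₁ sin φ₂ − sin φ₁ cos φ₂ cos Δλ = (0.9528)(0.3332) − (-0.3036)(0.9429)(-0.8142) = 0.0844
θ = atan2(y, x) = 81.24°, so the bearing is 81.2°.

81.2°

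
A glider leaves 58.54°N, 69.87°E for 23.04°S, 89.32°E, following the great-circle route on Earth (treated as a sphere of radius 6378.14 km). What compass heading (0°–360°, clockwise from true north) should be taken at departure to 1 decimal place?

Δλ = 19.450° = 0.3395 rad.
y = sin Δλ · cos φ₂ = (0.3330)(0.9202) = 0.3064
x = cos φ₁ sin φ₂ − sin φ₁ cos φ₂ cos Δλ = (0.5219)(-0.3914) − (0.8530)(0.9202)(0.9429) = -0.9444
θ = atan2(y, x) = 162.02°, so the bearing is 162.0°.

162.0°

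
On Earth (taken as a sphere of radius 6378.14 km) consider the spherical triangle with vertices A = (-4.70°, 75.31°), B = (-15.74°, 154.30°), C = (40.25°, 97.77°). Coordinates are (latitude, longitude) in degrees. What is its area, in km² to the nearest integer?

27655486 km²

Side lengths (central angles): a = 1.3389, b = 0.8632, c = 1.3639 rad; semiperimeter s = 1.7830.
By l'Huilier's theorem, tan(E/4) = √[tan(s/2) tan((s−a)/2) tan((s−b)/2) tan((s−c)/2)], giving spherical excess E = 0.6798 rad.
Area = E·R² = 0.6798 × (6378.14)² ≈ 27655486 km².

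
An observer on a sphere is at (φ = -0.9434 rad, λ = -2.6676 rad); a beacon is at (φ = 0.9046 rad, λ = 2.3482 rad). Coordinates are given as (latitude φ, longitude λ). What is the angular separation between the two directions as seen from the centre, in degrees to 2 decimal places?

With latitudes φ₁ = -54.053°, φ₂ = 51.830° and longitude difference Δλ = -72.616°:
Haversine: a = sin²(Δφ/2) + cos φ₁ cos φ₂ sin²(Δλ/2) = 0.6368 + (0.5870)(0.6180)(0.3506) = 0.76403.
Central angle c = 2·arcsin(√a) = 2.12712 rad.
So the angular separation is 121.87°.

121.87°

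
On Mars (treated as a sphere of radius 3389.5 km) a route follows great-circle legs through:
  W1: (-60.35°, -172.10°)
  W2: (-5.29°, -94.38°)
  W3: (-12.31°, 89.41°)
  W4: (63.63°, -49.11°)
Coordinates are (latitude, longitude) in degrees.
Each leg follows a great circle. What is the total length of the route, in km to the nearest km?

Leg W1→W2: central angle 1.3848 rad, distance 4693.9 km.
Leg W2→W3: central angle 2.8275 rad, distance 9583.7 km.
Leg W3→W4: central angle 2.1131 rad, distance 7162.4 km.
Total: 4693.9 + 9583.7 + 7162.4 ≈ 21440 km.

21440 km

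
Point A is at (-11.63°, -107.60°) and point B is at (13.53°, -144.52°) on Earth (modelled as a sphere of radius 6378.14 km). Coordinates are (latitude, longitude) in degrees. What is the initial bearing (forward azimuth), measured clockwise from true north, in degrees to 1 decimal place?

303.5°

With φ₁ = -0.2030, φ₂ = 0.2361, Δλ = -0.6444 rad, the forward-azimuth formula gives
θ = atan2( sin Δλ cos φ₂ , cos φ₁ sin φ₂ − sin φ₁ cos φ₂ cos Δλ ) = atan2(-0.5840, 0.3858) = -56.55°.
Adding 360° brings this into [0°, 360°): 303.5°.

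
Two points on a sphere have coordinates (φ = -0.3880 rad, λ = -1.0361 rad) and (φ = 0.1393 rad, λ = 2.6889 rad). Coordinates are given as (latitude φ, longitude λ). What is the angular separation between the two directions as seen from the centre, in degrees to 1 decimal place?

144.8°

With latitudes φ₁ = -22.231°, φ₂ = 7.981° and longitude difference Δλ = -146.573°:
Haversine: a = sin²(Δφ/2) + cos φ₁ cos φ₂ sin²(Δλ/2) = 0.0679 + (0.9257)(0.9903)(0.9173) = 0.90880.
Central angle c = 2·arcsin(√a) = 2.52803 rad.
So the angular separation is 144.8°.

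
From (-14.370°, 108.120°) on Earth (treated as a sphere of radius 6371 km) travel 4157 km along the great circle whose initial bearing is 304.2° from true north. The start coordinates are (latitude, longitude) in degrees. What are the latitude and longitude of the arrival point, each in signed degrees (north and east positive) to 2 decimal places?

Angular distance δ = d/R = 4157/6371 = 0.65249 rad; initial bearing θ = 5.3093 rad.
sin φ₂ = sin φ₁ cos δ + cos φ₁ sin δ cos θ = (-0.2482)(0.7946) + (0.9687)(0.6072)(0.5621) = 0.1334, so φ₂ = 7.67°.
Δλ = atan2(sin θ sin δ cos φ₁, cos δ − sin φ₁ sin φ₂) = atan2(-0.4865, 0.8277) = -30.444°.
λ₂ = 108.120° − 30.444° = 77.68°.

7.67°, 77.68°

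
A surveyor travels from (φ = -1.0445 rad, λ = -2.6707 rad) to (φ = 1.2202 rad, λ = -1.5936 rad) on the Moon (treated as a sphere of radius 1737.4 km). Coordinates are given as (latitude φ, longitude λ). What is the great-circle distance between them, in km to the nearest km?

Let φ₁ = -1.0445 rad, φ₂ = 1.2202 rad, and Δλ = 1.0771 rad.
Haversine: a = sin²(Δφ/2) + cos φ₁ cos φ₂ sin²(Δλ/2) = 0.8198 + (0.5023)(0.3435)(0.2631) = 0.86516.
Central angle c = 2·arcsin(√a) = 2.38958 rad.
Distance = R·c = 1737.4 × 2.3896 ≈ 4152 km.

4152 km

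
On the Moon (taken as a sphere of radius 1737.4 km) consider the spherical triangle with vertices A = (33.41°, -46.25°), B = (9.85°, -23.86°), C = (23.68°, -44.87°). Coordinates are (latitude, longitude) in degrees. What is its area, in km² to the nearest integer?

89250 km²

Side lengths (central angles): a = 0.4250, b = 0.1711, c = 0.5459 rad; semiperimeter s = 0.5711.
By l'Huilier's theorem, tan(E/4) = √[tan(s/2) tan((s−a)/2) tan((s−b)/2) tan((s−c)/2)], giving spherical excess E = 0.0296 rad.
Area = E·R² = 0.0296 × (1737.4)² ≈ 89250 km².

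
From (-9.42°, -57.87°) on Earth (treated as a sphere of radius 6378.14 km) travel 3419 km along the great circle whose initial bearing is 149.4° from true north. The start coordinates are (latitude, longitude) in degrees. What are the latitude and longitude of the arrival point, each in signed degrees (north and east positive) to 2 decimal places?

-35.06°, -39.35°

Angular distance δ = d/R = 3419/6378.14 = 0.53605 rad; initial bearing θ = 2.6075 rad.
sin φ₂ = sin φ₁ cos δ + cos φ₁ sin δ cos θ = (-0.1637)(0.8597) + (0.9865)(0.5107)(-0.8607) = -0.5744, so φ₂ = -35.06°.
Δλ = atan2(sin θ sin δ cos φ₁, cos δ − sin φ₁ sin φ₂) = atan2(0.2565, 0.7657) = 18.519°.
λ₂ = -57.870° + 18.519° = -39.35°.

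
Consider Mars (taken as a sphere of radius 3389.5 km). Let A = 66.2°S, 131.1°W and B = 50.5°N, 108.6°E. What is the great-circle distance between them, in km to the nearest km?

With latitudes φ₁ = -66.200°, φ₂ = 50.500° and longitude difference Δλ = -120.300°:
cos c = sin φ₁ sin φ₂ + cos φ₁ cos φ₂ cos Δλ = (-0.9150)(0.7716) + (0.4035)(0.6361)(-0.5045) = -0.83551,
so c = arccos(-0.83551) = 2.55986 rad.
Distance = R·c = 3389.5 × 2.5599 ≈ 8677 km.

8677 km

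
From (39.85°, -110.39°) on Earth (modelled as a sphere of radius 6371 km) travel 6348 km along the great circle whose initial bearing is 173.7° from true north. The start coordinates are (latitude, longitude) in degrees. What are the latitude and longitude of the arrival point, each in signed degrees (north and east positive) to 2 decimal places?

-17.01°, -104.86°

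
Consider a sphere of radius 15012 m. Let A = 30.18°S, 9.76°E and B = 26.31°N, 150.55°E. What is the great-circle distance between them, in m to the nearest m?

Let φ₁ = -0.5267 rad, φ₂ = 0.4592 rad, and Δλ = 2.4572 rad.
cos c = sin φ₁ sin φ₂ + cos φ₁ cos φ₂ cos Δλ = (-0.5027)(0.4432) + (0.8645)(0.8964)(-0.7748) = -0.82324,
so c = arccos(-0.82324) = 2.53789 rad.
Distance = R·c = 15012 × 2.5379 ≈ 38099 m.

38099 m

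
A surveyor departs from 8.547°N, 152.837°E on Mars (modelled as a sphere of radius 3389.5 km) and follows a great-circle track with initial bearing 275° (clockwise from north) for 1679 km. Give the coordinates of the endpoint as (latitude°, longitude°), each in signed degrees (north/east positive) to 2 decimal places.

Angular distance δ = d/R = 1679/3389.5 = 0.49535 rad; initial bearing θ = 4.7997 rad.
sin φ₂ = sin φ₁ cos δ + cos φ₁ sin δ cos θ = (0.1486)(0.8798) + (0.9889)(0.4753)(0.0872) = 0.1717, so φ₂ = 9.89°.
Δλ = atan2(sin θ sin δ cos φ₁, cos δ − sin φ₁ sin φ₂) = atan2(-0.4683, 0.8543) = -28.729°.
λ₂ = 152.837° − 28.729° = 124.11°.

9.89°, 124.11°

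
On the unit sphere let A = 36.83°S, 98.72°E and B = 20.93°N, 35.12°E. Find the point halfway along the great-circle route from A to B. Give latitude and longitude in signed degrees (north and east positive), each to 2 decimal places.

Central angle δ = 1.4522 rad. Interpolating on the sphere with fraction f = 0.5:
P = [sin((1−f)δ)·A + sin(fδ)·B] / sin δ = 0.6687·A + 0.6687·B in Cartesian coordinates,
giving P = (0.4297, 0.8883, -0.1620), i.e. latitude -9.32°, longitude 64.19°.

-9.32°, 64.19°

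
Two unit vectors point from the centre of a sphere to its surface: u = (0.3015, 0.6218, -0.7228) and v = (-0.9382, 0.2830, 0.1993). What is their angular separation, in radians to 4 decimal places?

1.8245 rad

u·v = -0.2510; |u| = 1.0000, |v| = 1.0000.
cos θ = (u·v)/(|u||v|) = -0.2510, so θ = 1.8245 rad.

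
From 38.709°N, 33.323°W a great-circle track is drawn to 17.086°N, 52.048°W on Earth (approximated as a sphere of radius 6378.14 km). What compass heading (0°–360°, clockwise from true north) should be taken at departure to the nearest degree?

222°

Δλ = -18.725° = -0.3268 rad.
y = sin Δλ · cos φ₂ = (-0.3210)(0.9559) = -0.3069
x = cos φ₁ sin φ₂ − sin φ₁ cos φ₂ cos Δλ = (0.7803)(0.2938) − (0.6254)(0.9559)(0.9471) = -0.3369
θ = atan2(y, x) = -137.67°; adding 360° gives 222°.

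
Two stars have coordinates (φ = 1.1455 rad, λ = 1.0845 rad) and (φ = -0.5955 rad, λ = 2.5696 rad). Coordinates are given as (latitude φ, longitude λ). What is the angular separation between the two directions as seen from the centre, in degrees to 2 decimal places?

Let φ₁ = 1.1455 rad, φ₂ = -0.5955 rad, and Δλ = 1.4851 rad.
Haversine: a = sin²(Δφ/2) + cos φ₁ cos φ₂ sin²(Δλ/2) = 0.5847 + (0.4126)(0.8279)(0.4572) = 0.74086.
Central angle c = 2·arcsin(√a) = 2.07341 rad.
So the angular separation is 118.80°.

118.80°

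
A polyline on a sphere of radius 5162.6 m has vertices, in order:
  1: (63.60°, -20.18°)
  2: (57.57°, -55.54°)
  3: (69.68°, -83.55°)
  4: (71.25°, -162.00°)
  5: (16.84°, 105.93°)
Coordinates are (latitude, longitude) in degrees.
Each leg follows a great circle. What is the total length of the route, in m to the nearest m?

Leg 1→2: central angle 0.3160 rad, distance 1631.5 m.
Leg 2→3: central angle 0.2980 rad, distance 1538.3 m.
Leg 3→4: central angle 0.4267 rad, distance 2202.7 m.
Leg 4→5: central angle 1.3044 rad, distance 6734.3 m.
Total: 1631.5 + 1538.3 + 2202.7 + 6734.3 ≈ 12107 m.

12107 m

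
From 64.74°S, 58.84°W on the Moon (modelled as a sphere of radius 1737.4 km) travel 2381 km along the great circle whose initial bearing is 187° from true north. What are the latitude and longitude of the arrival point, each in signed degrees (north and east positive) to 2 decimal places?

-36.52°, 129.71°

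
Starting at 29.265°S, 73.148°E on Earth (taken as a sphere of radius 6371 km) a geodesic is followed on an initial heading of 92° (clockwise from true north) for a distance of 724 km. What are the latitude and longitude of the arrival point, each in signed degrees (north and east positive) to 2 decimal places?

-29.28°, 80.61°

Angular distance δ = d/R = 724/6371 = 0.11364 rad; initial bearing θ = 1.6057 rad.
sin φ₂ = sin φ₁ cos δ + cos φ₁ sin δ cos θ = (-0.4888)(0.9935) + (0.8724)(0.1134)(-0.0349) = -0.4891, so φ₂ = -29.28°.
Δλ = atan2(sin θ sin δ cos φ₁, cos δ − sin φ₁ sin φ₂) = atan2(0.0989, 0.7544) = 7.466°.
λ₂ = 73.148° + 7.466° = 80.61°.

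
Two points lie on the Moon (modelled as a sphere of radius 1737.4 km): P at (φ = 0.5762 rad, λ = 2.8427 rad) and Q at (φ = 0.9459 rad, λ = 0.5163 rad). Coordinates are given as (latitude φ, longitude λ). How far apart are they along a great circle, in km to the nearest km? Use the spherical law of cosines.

2545 km

In radians: φ₁ = 0.5762, φ₂ = 0.9459, Δλ = -133.293° = -2.3264 rad.
cos c = sin φ₁ sin φ₂ + cos φ₁ cos φ₂ cos Δλ = (0.5448)(0.8110) + (0.8385)(0.5850)(-0.6857) = 0.10549,
so c = arccos(0.10549) = 1.46511 rad.
Distance = R·c = 1737.4 × 1.4651 ≈ 2545 km.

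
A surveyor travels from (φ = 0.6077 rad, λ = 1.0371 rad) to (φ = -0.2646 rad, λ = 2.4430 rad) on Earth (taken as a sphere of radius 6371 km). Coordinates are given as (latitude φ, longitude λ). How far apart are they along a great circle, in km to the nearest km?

10130 km

Let φ₁ = 0.6077 rad, φ₂ = -0.2646 rad, and Δλ = 1.4059 rad.
cos c = sin φ₁ sin φ₂ + cos φ₁ cos φ₂ cos Δλ = (0.5710)(-0.2615) + (0.8210)(0.9652)(0.1642) = -0.01925,
so c = arccos(-0.01925) = 1.59005 rad.
Distance = R·c = 6371 × 1.5901 ≈ 10130 km.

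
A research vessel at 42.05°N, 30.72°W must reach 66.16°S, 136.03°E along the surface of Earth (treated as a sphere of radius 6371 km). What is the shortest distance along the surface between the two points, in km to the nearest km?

17212 km

With latitudes φ₁ = 42.050°, φ₂ = -66.160° and longitude difference Δλ = 166.750°:
cos c = sin φ₁ sin φ₂ + cos φ₁ cos φ₂ cos Δλ = (0.6698)(-0.9147) + (0.7426)(0.4042)(-0.9734) = -0.90477,
so c = arccos(-0.90477) = 2.70164 rad.
Distance = R·c = 6371 × 2.7016 ≈ 17212 km.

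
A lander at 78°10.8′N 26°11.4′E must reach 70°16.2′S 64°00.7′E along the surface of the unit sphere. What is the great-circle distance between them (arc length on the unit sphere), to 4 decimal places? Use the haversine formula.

In radians: φ₁ = 1.3645, φ₂ = -1.2264, Δλ = 37.822° = 0.6601 rad.
Haversine: a = sin²(Δφ/2) + cos φ₁ cos φ₂ sin²(Δλ/2) = 0.9261 + (0.2048)(0.3376)(0.1050) = 0.93336.
Central angle c = 2·arcsin(√a) = 2.61937 rad.
On the unit sphere the arc length equals the central angle: 2.6194.

2.6194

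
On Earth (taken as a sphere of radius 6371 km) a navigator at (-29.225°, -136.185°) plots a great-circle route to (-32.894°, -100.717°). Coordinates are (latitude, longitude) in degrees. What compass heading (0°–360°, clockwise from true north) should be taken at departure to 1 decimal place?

Δλ = 35.468° = 0.6190 rad.
y = sin Δλ · cos φ₂ = (0.5802)(0.8397) = 0.4872
x = cos φ₁ sin φ₂ − sin φ₁ cos φ₂ cos Δλ = (0.8727)(-0.5431) − (-0.4882)(0.8397)(0.8144) = -0.1401
θ = atan2(y, x) = 106.04°, so the bearing is 106.0°.

106.0°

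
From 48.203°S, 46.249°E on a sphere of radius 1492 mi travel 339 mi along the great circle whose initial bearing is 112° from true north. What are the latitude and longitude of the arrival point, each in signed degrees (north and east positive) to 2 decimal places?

-51.50°, 65.85°

Angular distance δ = d/R = 339/1492 = 0.22721 rad; initial bearing θ = 1.9548 rad.
sin φ₂ = sin φ₁ cos δ + cos φ₁ sin δ cos θ = (-0.7455)(0.9743) + (0.6665)(0.2253)(-0.3746) = -0.7826, so φ₂ = -51.50°.
Δλ = atan2(sin θ sin δ cos φ₁, cos δ − sin φ₁ sin φ₂) = atan2(0.1392, 0.3909) = 19.603°.
λ₂ = 46.249° + 19.603° = 65.85°.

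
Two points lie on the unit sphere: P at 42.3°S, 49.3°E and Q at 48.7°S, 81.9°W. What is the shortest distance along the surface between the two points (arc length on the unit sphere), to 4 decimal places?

With latitudes φ₁ = -42.300°, φ₂ = -48.700° and longitude difference Δλ = -131.200°:
Haversine: a = sin²(Δφ/2) + cos φ₁ cos φ₂ sin²(Δλ/2) = 0.0031 + (0.7396)(0.6600)(0.8293) = 0.40797.
Central angle c = 2·arcsin(√a) = 1.38567 rad.
On the unit sphere the arc length equals the central angle: 1.3857.

1.3857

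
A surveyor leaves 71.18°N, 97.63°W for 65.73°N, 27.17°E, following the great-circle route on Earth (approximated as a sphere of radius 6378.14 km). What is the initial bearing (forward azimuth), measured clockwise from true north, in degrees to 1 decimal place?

33.2°

Δλ = 124.800° = 2.1782 rad.
y = sin Δλ · cos φ₂ = (0.8211)(0.4110) = 0.3375
x = cos φ₁ sin φ₂ − sin φ₁ cos φ₂ cos Δλ = (0.3226)(0.9116) − (0.9465)(0.4110)(-0.5707) = 0.5161
θ = atan2(y, x) = 33.18°, so the bearing is 33.2°.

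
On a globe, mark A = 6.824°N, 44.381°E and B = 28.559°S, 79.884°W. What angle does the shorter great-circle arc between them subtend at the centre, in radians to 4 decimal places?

2.1505 rad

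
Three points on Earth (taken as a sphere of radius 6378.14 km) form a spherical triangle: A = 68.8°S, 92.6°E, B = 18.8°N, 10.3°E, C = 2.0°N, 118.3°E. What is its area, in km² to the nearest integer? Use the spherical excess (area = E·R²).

Side lengths (central angles): a = 1.8557, b = 1.2733, c = 1.8282 rad; semiperimeter s = 2.4786.
By l'Huilier's theorem, tan(E/4) = √[tan(s/2) tan((s−a)/2) tan((s−b)/2) tan((s−c)/2)], giving spherical excess E = 1.7438 rad.
Area = E·R² = 1.7438 × (6378.14)² ≈ 70937310 km².

70937310 km²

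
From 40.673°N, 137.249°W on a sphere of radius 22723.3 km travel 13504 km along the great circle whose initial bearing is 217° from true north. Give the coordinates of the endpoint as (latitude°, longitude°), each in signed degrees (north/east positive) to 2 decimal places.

11.59°, -157.37°

Angular distance δ = d/R = 13504/22723.3 = 0.59428 rad; initial bearing θ = 3.7874 rad.
sin φ₂ = sin φ₁ cos δ + cos φ₁ sin δ cos θ = (0.6517)(0.8286) + (0.7584)(0.5599)(-0.7986) = 0.2009, so φ₂ = 11.59°.
Δλ = atan2(sin θ sin δ cos φ₁, cos δ − sin φ₁ sin φ₂) = atan2(-0.2556, 0.6976) = -20.119°.
λ₂ = -137.249° − 20.119° = -157.37°.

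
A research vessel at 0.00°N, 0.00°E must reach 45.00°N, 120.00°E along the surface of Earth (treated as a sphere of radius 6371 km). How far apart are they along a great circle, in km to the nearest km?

Let φ₁ = 0.0000 rad, φ₂ = 0.7854 rad, and Δλ = 2.0944 rad.
cos c = sin φ₁ sin φ₂ + cos φ₁ cos φ₂ cos Δλ = (0.0000)(0.7071) + (1.0000)(0.7071)(-0.5000) = -0.35355,
so c = arccos(-0.35355) = 1.93216 rad.
Distance = R·c = 6371 × 1.9322 ≈ 12310 km.

12310 km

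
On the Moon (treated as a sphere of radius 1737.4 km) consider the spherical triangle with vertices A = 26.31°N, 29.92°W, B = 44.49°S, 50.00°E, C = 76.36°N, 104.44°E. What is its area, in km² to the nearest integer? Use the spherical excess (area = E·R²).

6030302 km²

Side lengths (central angles): a = 2.1934, b = 1.2839, c = 1.7708 rad; semiperimeter s = 2.6241.
By l'Huilier's theorem, tan(E/4) = √[tan(s/2) tan((s−a)/2) tan((s−b)/2) tan((s−c)/2)], giving spherical excess E = 1.9977 rad.
Area = E·R² = 1.9977 × (1737.4)² ≈ 6030302 km².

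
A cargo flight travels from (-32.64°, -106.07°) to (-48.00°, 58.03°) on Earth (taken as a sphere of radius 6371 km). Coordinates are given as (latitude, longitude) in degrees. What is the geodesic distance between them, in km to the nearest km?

10909 km

Let φ₁ = -0.5697 rad, φ₂ = -0.8378 rad, and Δλ = 2.8641 rad.
Haversine: a = sin²(Δφ/2) + cos φ₁ cos φ₂ sin²(Δλ/2) = 0.0179 + (0.8421)(0.6691)(0.9809) = 0.57054.
Central angle c = 2·arcsin(√a) = 1.71235 rad.
Distance = R·c = 6371 × 1.7123 ≈ 10909 km.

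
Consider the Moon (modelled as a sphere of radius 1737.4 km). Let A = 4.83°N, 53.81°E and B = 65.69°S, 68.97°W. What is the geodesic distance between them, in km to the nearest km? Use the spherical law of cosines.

With latitudes φ₁ = 4.830°, φ₂ = -65.690° and longitude difference Δλ = -122.780°:
cos c = sin φ₁ sin φ₂ + cos φ₁ cos φ₂ cos Δλ = (0.0842)(-0.9113) + (0.9964)(0.4117)(-0.5414) = -0.29883,
so c = arccos(-0.29883) = 1.87426 rad.
Distance = R·c = 1737.4 × 1.8743 ≈ 3256 km.

3256 km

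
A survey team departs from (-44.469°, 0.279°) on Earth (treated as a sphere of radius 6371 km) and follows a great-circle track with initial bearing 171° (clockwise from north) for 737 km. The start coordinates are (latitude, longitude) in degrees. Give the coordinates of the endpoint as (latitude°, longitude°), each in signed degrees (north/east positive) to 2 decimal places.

Angular distance δ = d/R = 737/6371 = 0.11568 rad; initial bearing θ = 2.9845 rad.
sin φ₂ = sin φ₁ cos δ + cos φ₁ sin δ cos θ = (-0.7005)(0.9933) + (0.7136)(0.1154)(-0.9877) = -0.7772, so φ₂ = -51.00°.
Δλ = atan2(sin θ sin δ cos φ₁, cos δ − sin φ₁ sin φ₂) = atan2(0.0129, 0.4489) = 1.644°.
λ₂ = 0.279° + 1.644° = 1.92°.

-51.00°, 1.92°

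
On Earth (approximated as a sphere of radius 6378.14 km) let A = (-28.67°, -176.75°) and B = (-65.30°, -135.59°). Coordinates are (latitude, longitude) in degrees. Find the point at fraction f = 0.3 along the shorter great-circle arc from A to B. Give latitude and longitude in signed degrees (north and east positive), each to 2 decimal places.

The central angle between A and B is δ = 0.7786 rad.
With f = 0.3, the slerp weights are sin((1−f)δ)/sin δ = 0.7382 and sin(fδ)/sin δ = 0.3296.
Weighted sum of the unit vectors: (0.7382)·(-0.8760,-0.0497,-0.4798) + (0.3296)·(-0.2985,-0.2924,-0.9085) = (-0.7450, -0.1331, -0.6536).
Converting back: φ = atan2(z, √(x²+y²)) = -40.81°, λ = atan2(y, x) = -169.87°.

-40.81°, -169.87°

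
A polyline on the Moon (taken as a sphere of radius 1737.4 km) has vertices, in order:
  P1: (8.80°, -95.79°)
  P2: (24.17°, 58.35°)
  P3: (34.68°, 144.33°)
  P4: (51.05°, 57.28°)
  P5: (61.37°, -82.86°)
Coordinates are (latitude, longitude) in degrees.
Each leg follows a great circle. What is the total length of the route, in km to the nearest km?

Leg P1→P2: central angle 2.4169 rad, distance 4199.0 km.
Leg P2→P3: central angle 1.2812 rad, distance 2226.0 km.
Leg P3→P4: central angle 1.0825 rad, distance 1880.8 km.
Leg P4→P5: central angle 1.1025 rad, distance 1915.4 km.
Total: 4199.0 + 2226.0 + 1880.8 + 1915.4 ≈ 10221 km.

10221 km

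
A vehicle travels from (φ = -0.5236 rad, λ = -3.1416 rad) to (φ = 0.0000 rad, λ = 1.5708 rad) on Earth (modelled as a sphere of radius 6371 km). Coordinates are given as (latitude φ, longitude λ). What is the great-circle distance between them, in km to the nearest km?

In radians: φ₁ = -0.5236, φ₂ = 0.0000, Δλ = -89.999° = -1.5708 rad.
cos c = sin φ₁ sin φ₂ + cos φ₁ cos φ₂ cos Δλ = (-0.5000)(0.0000) + (0.8660)(1.0000)(0.0000) = 0.00001,
so c = arccos(0.00001) = 1.57079 rad.
Distance = R·c = 6371 × 1.5708 ≈ 10007 km.

10007 km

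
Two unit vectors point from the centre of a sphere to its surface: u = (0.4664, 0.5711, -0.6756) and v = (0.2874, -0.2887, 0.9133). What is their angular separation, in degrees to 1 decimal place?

u·v = -0.6479; |u| = 1.0001, |v| = 1.0000.
cos θ = (u·v)/(|u||v|) = -0.6478, so θ = 130.4°.

130.4°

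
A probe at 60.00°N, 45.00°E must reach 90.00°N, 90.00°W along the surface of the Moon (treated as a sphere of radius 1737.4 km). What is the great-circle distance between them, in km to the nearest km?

910 km

With latitudes φ₁ = 60.000°, φ₂ = 90.000° and longitude difference Δλ = -135.000°:
cos c = sin φ₁ sin φ₂ + cos φ₁ cos φ₂ cos Δλ = (0.8660)(1.0000) + (0.5000)(0.0000)(-0.7071) = 0.86603,
so c = arccos(0.86603) = 0.52360 rad.
Distance = R·c = 1737.4 × 0.5236 ≈ 910 km.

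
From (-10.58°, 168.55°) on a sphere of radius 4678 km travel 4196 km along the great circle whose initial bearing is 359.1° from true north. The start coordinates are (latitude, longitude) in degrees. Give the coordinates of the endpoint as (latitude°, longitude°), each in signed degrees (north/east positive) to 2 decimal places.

Angular distance δ = d/R = 4196/4678 = 0.89696 rad; initial bearing θ = 6.2675 rad.
sin φ₂ = sin φ₁ cos δ + cos φ₁ sin δ cos θ = (-0.1836)(0.6240) + (0.9830)(0.7814)(0.9999) = 0.6535, so φ₂ = 40.81°.
Δλ = atan2(sin θ sin δ cos φ₁, cos δ − sin φ₁ sin φ₂) = atan2(-0.0121, 0.7440) = -0.929°.
λ₂ = 168.550° − 0.929° = 167.62°.

40.81°, 167.62°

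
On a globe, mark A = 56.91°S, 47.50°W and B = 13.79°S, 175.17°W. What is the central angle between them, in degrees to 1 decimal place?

97.1°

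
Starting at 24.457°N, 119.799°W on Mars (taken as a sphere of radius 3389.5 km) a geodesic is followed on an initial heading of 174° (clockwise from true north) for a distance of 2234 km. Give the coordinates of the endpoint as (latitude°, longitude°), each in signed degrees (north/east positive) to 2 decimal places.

Angular distance δ = d/R = 2234/3389.5 = 0.65909 rad; initial bearing θ = 3.0369 rad.
sin φ₂ = sin φ₁ cos δ + cos φ₁ sin δ cos θ = (0.4140)(0.7905) + (0.9103)(0.6124)(-0.9945) = -0.2271, so φ₂ = -13.13°.
Δλ = atan2(sin θ sin δ cos φ₁, cos δ − sin φ₁ sin φ₂) = atan2(0.0583, 0.8846) = 3.769°.
λ₂ = -119.799° + 3.769° = -116.03°.

-13.13°, -116.03°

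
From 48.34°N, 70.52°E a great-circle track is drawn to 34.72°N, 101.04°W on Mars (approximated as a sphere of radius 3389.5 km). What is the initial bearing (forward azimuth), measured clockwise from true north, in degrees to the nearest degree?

353°

With φ₁ = 0.8437, φ₂ = 0.6060, Δλ = -2.9943 rad, the forward-azimuth formula gives
θ = atan2( sin Δλ cos φ₂ , cos φ₁ sin φ₂ − sin φ₁ cos φ₂ cos Δλ ) = atan2(-0.1206, 0.9860) = -6.98°.
Adding 360° brings this into [0°, 360°): 353°.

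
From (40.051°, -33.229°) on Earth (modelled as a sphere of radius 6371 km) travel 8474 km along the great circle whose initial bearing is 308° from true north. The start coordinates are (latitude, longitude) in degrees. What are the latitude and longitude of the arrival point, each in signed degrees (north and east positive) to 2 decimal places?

Angular distance δ = d/R = 8474/6371 = 1.33009 rad; initial bearing θ = 5.3756 rad.
sin φ₂ = sin φ₁ cos δ + cos φ₁ sin δ cos θ = (0.6435)(0.2384) + (0.7655)(0.9712)(0.6157) = 0.6111, so φ₂ = 37.67°.
Δλ = atan2(sin θ sin δ cos φ₁, cos δ − sin φ₁ sin φ₂) = atan2(-0.5858, -0.1548) = -104.804°.
λ₂ = -33.229° − 104.804° = -138.03°.

37.67°, -138.03°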